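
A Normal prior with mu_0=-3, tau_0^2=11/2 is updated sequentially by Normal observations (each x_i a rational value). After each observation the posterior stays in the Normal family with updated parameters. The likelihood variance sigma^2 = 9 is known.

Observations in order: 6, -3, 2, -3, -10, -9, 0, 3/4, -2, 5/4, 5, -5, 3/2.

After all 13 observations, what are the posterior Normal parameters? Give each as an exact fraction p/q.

obs 1: x=6 → posterior Normal(12/29, 99/29)
obs 2: x=-3 → posterior Normal(-21/40, 99/40)
obs 3: x=2 → posterior Normal(1/51, 33/17)
obs 4: x=-3 → posterior Normal(-16/31, 99/62)
obs 5: x=-10 → posterior Normal(-142/73, 99/73)
obs 6: x=-9 → posterior Normal(-241/84, 33/28)
obs 7: x=0 → posterior Normal(-241/95, 99/95)
obs 8: x=3/4 → posterior Normal(-931/424, 99/106)
obs 9: x=-2 → posterior Normal(-1019/468, 11/13)
obs 10: x=5/4 → posterior Normal(-241/128, 99/128)
obs 11: x=5 → posterior Normal(-186/139, 99/139)
obs 12: x=-5 → posterior Normal(-241/150, 33/50)
obs 13: x=3/2 → posterior Normal(-449/322, 99/161)

mu_0=-449/322, tau_0^2=99/161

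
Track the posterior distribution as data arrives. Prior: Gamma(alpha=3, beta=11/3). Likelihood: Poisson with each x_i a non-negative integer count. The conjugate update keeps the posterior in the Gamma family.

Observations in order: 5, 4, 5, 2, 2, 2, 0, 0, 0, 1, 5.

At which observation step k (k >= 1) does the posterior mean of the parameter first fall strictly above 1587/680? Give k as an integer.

k = 3

obs 1: x=5 → posterior Gamma(8, 14/3)
obs 2: x=4 → posterior Gamma(12, 17/3)
obs 3: x=5 → posterior Gamma(17, 20/3)
obs 4: x=2 → posterior Gamma(19, 23/3)
obs 5: x=2 → posterior Gamma(21, 26/3)
obs 6: x=2 → posterior Gamma(23, 29/3)
obs 7: x=0 → posterior Gamma(23, 32/3)
obs 8: x=0 → posterior Gamma(23, 35/3)
obs 9: x=0 → posterior Gamma(23, 38/3)
obs 10: x=1 → posterior Gamma(24, 41/3)
obs 11: x=5 → posterior Gamma(29, 44/3)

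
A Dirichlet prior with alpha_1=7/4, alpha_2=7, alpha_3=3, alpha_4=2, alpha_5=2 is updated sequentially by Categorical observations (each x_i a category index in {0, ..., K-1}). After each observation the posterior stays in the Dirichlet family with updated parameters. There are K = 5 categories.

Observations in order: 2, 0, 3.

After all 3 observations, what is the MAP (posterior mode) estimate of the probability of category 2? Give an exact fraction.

12/55

obs 1: x=2 → posterior Dirichlet(7/4, 7, 4, 2, 2)
obs 2: x=0 → posterior Dirichlet(11/4, 7, 4, 2, 2)
obs 3: x=3 → posterior Dirichlet(11/4, 7, 4, 3, 2)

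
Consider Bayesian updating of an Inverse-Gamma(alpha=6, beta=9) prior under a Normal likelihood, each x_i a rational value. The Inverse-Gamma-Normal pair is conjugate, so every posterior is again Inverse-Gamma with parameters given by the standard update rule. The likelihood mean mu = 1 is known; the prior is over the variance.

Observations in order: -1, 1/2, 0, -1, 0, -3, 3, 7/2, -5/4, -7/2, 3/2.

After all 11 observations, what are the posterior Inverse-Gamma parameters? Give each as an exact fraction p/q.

obs 1: x=-1 → posterior Inverse-Gamma(13/2, 11)
obs 2: x=1/2 → posterior Inverse-Gamma(7, 89/8)
obs 3: x=0 → posterior Inverse-Gamma(15/2, 93/8)
obs 4: x=-1 → posterior Inverse-Gamma(8, 109/8)
obs 5: x=0 → posterior Inverse-Gamma(17/2, 113/8)
obs 6: x=-3 → posterior Inverse-Gamma(9, 177/8)
obs 7: x=3 → posterior Inverse-Gamma(19/2, 193/8)
obs 8: x=7/2 → posterior Inverse-Gamma(10, 109/4)
obs 9: x=-5/4 → posterior Inverse-Gamma(21/2, 953/32)
obs 10: x=-7/2 → posterior Inverse-Gamma(11, 1277/32)
obs 11: x=3/2 → posterior Inverse-Gamma(23/2, 1281/32)

alpha=23/2, beta=1281/32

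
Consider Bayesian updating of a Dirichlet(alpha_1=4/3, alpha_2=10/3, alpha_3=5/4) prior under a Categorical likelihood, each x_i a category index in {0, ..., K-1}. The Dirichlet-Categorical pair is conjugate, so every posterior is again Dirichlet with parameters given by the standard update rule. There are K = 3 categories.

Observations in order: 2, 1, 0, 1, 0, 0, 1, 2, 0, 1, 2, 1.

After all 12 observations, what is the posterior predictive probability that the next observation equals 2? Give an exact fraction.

51/215

obs 1: x=2 → posterior Dirichlet(4/3, 10/3, 9/4)
obs 2: x=1 → posterior Dirichlet(4/3, 13/3, 9/4)
obs 3: x=0 → posterior Dirichlet(7/3, 13/3, 9/4)
obs 4: x=1 → posterior Dirichlet(7/3, 16/3, 9/4)
obs 5: x=0 → posterior Dirichlet(10/3, 16/3, 9/4)
obs 6: x=0 → posterior Dirichlet(13/3, 16/3, 9/4)
obs 7: x=1 → posterior Dirichlet(13/3, 19/3, 9/4)
obs 8: x=2 → posterior Dirichlet(13/3, 19/3, 13/4)
obs 9: x=0 → posterior Dirichlet(16/3, 19/3, 13/4)
obs 10: x=1 → posterior Dirichlet(16/3, 22/3, 13/4)
obs 11: x=2 → posterior Dirichlet(16/3, 22/3, 17/4)
obs 12: x=1 → posterior Dirichlet(16/3, 25/3, 17/4)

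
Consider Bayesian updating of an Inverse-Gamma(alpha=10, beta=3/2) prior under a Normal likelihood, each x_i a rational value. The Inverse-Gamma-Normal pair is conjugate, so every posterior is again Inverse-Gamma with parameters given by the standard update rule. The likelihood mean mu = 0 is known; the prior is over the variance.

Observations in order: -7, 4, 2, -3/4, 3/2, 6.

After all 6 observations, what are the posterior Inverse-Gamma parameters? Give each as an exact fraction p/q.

obs 1: x=-7 → posterior Inverse-Gamma(21/2, 26)
obs 2: x=4 → posterior Inverse-Gamma(11, 34)
obs 3: x=2 → posterior Inverse-Gamma(23/2, 36)
obs 4: x=-3/4 → posterior Inverse-Gamma(12, 1161/32)
obs 5: x=3/2 → posterior Inverse-Gamma(25/2, 1197/32)
obs 6: x=6 → posterior Inverse-Gamma(13, 1773/32)

alpha=13, beta=1773/32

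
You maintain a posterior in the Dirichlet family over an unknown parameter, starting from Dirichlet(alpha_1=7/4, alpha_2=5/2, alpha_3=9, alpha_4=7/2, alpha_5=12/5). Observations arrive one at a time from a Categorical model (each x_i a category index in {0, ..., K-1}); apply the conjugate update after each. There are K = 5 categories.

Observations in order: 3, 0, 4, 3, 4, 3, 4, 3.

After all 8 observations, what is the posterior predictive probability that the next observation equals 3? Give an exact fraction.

obs 1: x=3 → posterior Dirichlet(7/4, 5/2, 9, 9/2, 12/5)
obs 2: x=0 → posterior Dirichlet(11/4, 5/2, 9, 9/2, 12/5)
obs 3: x=4 → posterior Dirichlet(11/4, 5/2, 9, 9/2, 17/5)
obs 4: x=3 → posterior Dirichlet(11/4, 5/2, 9, 11/2, 17/5)
obs 5: x=4 → posterior Dirichlet(11/4, 5/2, 9, 11/2, 22/5)
obs 6: x=3 → posterior Dirichlet(11/4, 5/2, 9, 13/2, 22/5)
obs 7: x=4 → posterior Dirichlet(11/4, 5/2, 9, 13/2, 27/5)
obs 8: x=3 → posterior Dirichlet(11/4, 5/2, 9, 15/2, 27/5)

50/181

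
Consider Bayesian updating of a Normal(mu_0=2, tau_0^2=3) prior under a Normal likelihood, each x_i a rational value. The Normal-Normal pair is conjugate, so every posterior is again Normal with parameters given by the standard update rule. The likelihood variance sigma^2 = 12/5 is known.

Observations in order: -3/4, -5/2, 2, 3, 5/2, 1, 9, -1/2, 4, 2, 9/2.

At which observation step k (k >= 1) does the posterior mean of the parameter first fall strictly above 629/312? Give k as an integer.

k = 7

obs 1: x=-3/4 → posterior Normal(17/36, 4/3)
obs 2: x=-5/2 → posterior Normal(-33/56, 6/7)
obs 3: x=2 → posterior Normal(7/76, 12/19)
obs 4: x=3 → posterior Normal(67/96, 1/2)
obs 5: x=5/2 → posterior Normal(117/116, 12/29)
obs 6: x=1 → posterior Normal(137/136, 6/17)
obs 7: x=9 → posterior Normal(317/156, 4/13)
obs 8: x=-1/2 → posterior Normal(307/176, 3/11)
obs 9: x=4 → posterior Normal(387/196, 12/49)
obs 10: x=2 → posterior Normal(427/216, 2/9)
obs 11: x=9/2 → posterior Normal(517/236, 12/59)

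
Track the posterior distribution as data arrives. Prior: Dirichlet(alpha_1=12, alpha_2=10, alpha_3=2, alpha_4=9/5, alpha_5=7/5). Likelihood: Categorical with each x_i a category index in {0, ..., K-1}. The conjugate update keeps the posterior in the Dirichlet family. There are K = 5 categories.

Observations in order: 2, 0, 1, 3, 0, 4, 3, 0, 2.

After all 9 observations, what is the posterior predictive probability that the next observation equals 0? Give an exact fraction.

75/181

obs 1: x=2 → posterior Dirichlet(12, 10, 3, 9/5, 7/5)
obs 2: x=0 → posterior Dirichlet(13, 10, 3, 9/5, 7/5)
obs 3: x=1 → posterior Dirichlet(13, 11, 3, 9/5, 7/5)
obs 4: x=3 → posterior Dirichlet(13, 11, 3, 14/5, 7/5)
obs 5: x=0 → posterior Dirichlet(14, 11, 3, 14/5, 7/5)
obs 6: x=4 → posterior Dirichlet(14, 11, 3, 14/5, 12/5)
obs 7: x=3 → posterior Dirichlet(14, 11, 3, 19/5, 12/5)
obs 8: x=0 → posterior Dirichlet(15, 11, 3, 19/5, 12/5)
obs 9: x=2 → posterior Dirichlet(15, 11, 4, 19/5, 12/5)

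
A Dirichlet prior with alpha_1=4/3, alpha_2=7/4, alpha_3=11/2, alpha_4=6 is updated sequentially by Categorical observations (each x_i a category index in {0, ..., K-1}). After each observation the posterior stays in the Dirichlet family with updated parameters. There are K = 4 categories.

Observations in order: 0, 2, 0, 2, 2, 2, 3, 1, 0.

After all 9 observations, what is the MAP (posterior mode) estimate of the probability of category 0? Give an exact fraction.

obs 1: x=0 → posterior Dirichlet(7/3, 7/4, 11/2, 6)
obs 2: x=2 → posterior Dirichlet(7/3, 7/4, 13/2, 6)
obs 3: x=0 → posterior Dirichlet(10/3, 7/4, 13/2, 6)
obs 4: x=2 → posterior Dirichlet(10/3, 7/4, 15/2, 6)
obs 5: x=2 → posterior Dirichlet(10/3, 7/4, 17/2, 6)
obs 6: x=2 → posterior Dirichlet(10/3, 7/4, 19/2, 6)
obs 7: x=3 → posterior Dirichlet(10/3, 7/4, 19/2, 7)
obs 8: x=1 → posterior Dirichlet(10/3, 11/4, 19/2, 7)
obs 9: x=0 → posterior Dirichlet(13/3, 11/4, 19/2, 7)

8/47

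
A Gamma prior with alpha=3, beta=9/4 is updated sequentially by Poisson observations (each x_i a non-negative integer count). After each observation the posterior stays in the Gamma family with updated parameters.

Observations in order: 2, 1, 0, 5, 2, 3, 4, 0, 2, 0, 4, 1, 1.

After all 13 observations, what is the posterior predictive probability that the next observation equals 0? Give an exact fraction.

97551820892064552722266841889541788960852432978481/577529251674651958617178168353475630283355712890625

obs 1: x=2 → posterior Gamma(5, 13/4)
obs 2: x=1 → posterior Gamma(6, 17/4)
obs 3: x=0 → posterior Gamma(6, 21/4)
obs 4: x=5 → posterior Gamma(11, 25/4)
obs 5: x=2 → posterior Gamma(13, 29/4)
obs 6: x=3 → posterior Gamma(16, 33/4)
obs 7: x=4 → posterior Gamma(20, 37/4)
obs 8: x=0 → posterior Gamma(20, 41/4)
obs 9: x=2 → posterior Gamma(22, 45/4)
obs 10: x=0 → posterior Gamma(22, 49/4)
obs 11: x=4 → posterior Gamma(26, 53/4)
obs 12: x=1 → posterior Gamma(27, 57/4)
obs 13: x=1 → posterior Gamma(28, 61/4)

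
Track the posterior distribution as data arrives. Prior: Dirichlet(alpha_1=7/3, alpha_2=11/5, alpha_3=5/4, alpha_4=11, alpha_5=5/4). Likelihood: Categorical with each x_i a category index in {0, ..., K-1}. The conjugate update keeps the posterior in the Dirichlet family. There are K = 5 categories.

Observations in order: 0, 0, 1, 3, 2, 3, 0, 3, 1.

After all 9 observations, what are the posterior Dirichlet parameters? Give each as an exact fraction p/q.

alpha_1=16/3, alpha_2=21/5, alpha_3=9/4, alpha_4=14, alpha_5=5/4

obs 1: x=0 → posterior Dirichlet(10/3, 11/5, 5/4, 11, 5/4)
obs 2: x=0 → posterior Dirichlet(13/3, 11/5, 5/4, 11, 5/4)
obs 3: x=1 → posterior Dirichlet(13/3, 16/5, 5/4, 11, 5/4)
obs 4: x=3 → posterior Dirichlet(13/3, 16/5, 5/4, 12, 5/4)
obs 5: x=2 → posterior Dirichlet(13/3, 16/5, 9/4, 12, 5/4)
obs 6: x=3 → posterior Dirichlet(13/3, 16/5, 9/4, 13, 5/4)
obs 7: x=0 → posterior Dirichlet(16/3, 16/5, 9/4, 13, 5/4)
obs 8: x=3 → posterior Dirichlet(16/3, 16/5, 9/4, 14, 5/4)
obs 9: x=1 → posterior Dirichlet(16/3, 21/5, 9/4, 14, 5/4)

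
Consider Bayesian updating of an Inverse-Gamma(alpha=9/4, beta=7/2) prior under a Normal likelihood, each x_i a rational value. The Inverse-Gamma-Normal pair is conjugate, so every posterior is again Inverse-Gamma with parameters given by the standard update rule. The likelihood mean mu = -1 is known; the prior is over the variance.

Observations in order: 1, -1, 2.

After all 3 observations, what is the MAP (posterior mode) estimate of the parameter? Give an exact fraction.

40/19

obs 1: x=1 → posterior Inverse-Gamma(11/4, 11/2)
obs 2: x=-1 → posterior Inverse-Gamma(13/4, 11/2)
obs 3: x=2 → posterior Inverse-Gamma(15/4, 10)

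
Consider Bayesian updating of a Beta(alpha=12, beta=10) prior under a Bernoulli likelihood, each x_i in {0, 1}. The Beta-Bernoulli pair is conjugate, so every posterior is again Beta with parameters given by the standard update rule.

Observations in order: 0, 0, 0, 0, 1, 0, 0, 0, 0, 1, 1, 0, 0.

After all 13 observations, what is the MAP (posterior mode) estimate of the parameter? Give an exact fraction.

obs 1: x=0 → posterior Beta(12, 11)
obs 2: x=0 → posterior Beta(12, 12)
obs 3: x=0 → posterior Beta(12, 13)
obs 4: x=0 → posterior Beta(12, 14)
obs 5: x=1 → posterior Beta(13, 14)
obs 6: x=0 → posterior Beta(13, 15)
obs 7: x=0 → posterior Beta(13, 16)
obs 8: x=0 → posterior Beta(13, 17)
obs 9: x=0 → posterior Beta(13, 18)
obs 10: x=1 → posterior Beta(14, 18)
obs 11: x=1 → posterior Beta(15, 18)
obs 12: x=0 → posterior Beta(15, 19)
obs 13: x=0 → posterior Beta(15, 20)

14/33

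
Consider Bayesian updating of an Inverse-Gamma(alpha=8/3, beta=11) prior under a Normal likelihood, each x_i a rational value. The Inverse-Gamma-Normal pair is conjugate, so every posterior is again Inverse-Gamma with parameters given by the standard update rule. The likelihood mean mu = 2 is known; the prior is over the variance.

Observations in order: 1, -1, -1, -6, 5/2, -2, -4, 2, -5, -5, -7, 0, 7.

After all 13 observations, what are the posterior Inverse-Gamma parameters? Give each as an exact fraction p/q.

obs 1: x=1 → posterior Inverse-Gamma(19/6, 23/2)
obs 2: x=-1 → posterior Inverse-Gamma(11/3, 16)
obs 3: x=-1 → posterior Inverse-Gamma(25/6, 41/2)
obs 4: x=-6 → posterior Inverse-Gamma(14/3, 105/2)
obs 5: x=5/2 → posterior Inverse-Gamma(31/6, 421/8)
obs 6: x=-2 → posterior Inverse-Gamma(17/3, 485/8)
obs 7: x=-4 → posterior Inverse-Gamma(37/6, 629/8)
obs 8: x=2 → posterior Inverse-Gamma(20/3, 629/8)
obs 9: x=-5 → posterior Inverse-Gamma(43/6, 825/8)
obs 10: x=-5 → posterior Inverse-Gamma(23/3, 1021/8)
obs 11: x=-7 → posterior Inverse-Gamma(49/6, 1345/8)
obs 12: x=0 → posterior Inverse-Gamma(26/3, 1361/8)
obs 13: x=7 → posterior Inverse-Gamma(55/6, 1461/8)

alpha=55/6, beta=1461/8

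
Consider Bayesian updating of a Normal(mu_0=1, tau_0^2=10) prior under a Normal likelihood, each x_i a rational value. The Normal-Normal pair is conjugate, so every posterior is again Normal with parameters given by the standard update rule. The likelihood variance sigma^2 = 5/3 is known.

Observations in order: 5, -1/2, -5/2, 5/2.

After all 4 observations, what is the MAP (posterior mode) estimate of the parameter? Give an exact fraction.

obs 1: x=5 → posterior Normal(31/7, 10/7)
obs 2: x=-1/2 → posterior Normal(28/13, 10/13)
obs 3: x=-5/2 → posterior Normal(13/19, 10/19)
obs 4: x=5/2 → posterior Normal(28/25, 2/5)

28/25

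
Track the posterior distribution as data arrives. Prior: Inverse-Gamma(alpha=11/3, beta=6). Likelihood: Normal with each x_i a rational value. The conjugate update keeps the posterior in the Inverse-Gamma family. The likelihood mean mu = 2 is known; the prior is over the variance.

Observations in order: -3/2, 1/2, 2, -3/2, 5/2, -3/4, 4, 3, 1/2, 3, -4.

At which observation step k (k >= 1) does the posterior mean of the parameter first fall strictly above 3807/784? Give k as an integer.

k = 11

obs 1: x=-3/2 → posterior Inverse-Gamma(25/6, 97/8)
obs 2: x=1/2 → posterior Inverse-Gamma(14/3, 53/4)
obs 3: x=2 → posterior Inverse-Gamma(31/6, 53/4)
obs 4: x=-3/2 → posterior Inverse-Gamma(17/3, 155/8)
obs 5: x=5/2 → posterior Inverse-Gamma(37/6, 39/2)
obs 6: x=-3/4 → posterior Inverse-Gamma(20/3, 745/32)
obs 7: x=4 → posterior Inverse-Gamma(43/6, 809/32)
obs 8: x=3 → posterior Inverse-Gamma(23/3, 825/32)
obs 9: x=1/2 → posterior Inverse-Gamma(49/6, 861/32)
obs 10: x=3 → posterior Inverse-Gamma(26/3, 877/32)
obs 11: x=-4 → posterior Inverse-Gamma(55/6, 1453/32)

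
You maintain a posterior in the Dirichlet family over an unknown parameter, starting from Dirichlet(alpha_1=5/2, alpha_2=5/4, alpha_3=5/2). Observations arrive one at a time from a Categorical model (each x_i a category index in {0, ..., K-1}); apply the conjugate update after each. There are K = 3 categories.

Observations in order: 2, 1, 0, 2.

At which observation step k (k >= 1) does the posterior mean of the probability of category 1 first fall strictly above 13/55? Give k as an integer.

k = 2

obs 1: x=2 → posterior Dirichlet(5/2, 5/4, 7/2)
obs 2: x=1 → posterior Dirichlet(5/2, 9/4, 7/2)
obs 3: x=0 → posterior Dirichlet(7/2, 9/4, 7/2)
obs 4: x=2 → posterior Dirichlet(7/2, 9/4, 9/2)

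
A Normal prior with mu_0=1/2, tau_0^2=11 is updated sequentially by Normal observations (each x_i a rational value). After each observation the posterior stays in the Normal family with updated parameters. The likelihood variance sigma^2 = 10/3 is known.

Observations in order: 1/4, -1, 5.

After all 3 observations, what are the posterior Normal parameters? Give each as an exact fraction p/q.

obs 1: x=1/4 → posterior Normal(53/172, 110/43)
obs 2: x=-1 → posterior Normal(-79/304, 55/38)
obs 3: x=5 → posterior Normal(581/436, 110/109)

mu_0=581/436, tau_0^2=110/109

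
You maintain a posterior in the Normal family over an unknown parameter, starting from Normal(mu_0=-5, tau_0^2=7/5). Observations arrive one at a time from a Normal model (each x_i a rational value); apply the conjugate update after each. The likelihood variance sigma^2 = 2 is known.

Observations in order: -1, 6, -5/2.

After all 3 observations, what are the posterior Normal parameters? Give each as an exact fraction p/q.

mu_0=-65/62, tau_0^2=14/31

obs 1: x=-1 → posterior Normal(-57/17, 14/17)
obs 2: x=6 → posterior Normal(-5/8, 7/12)
obs 3: x=-5/2 → posterior Normal(-65/62, 14/31)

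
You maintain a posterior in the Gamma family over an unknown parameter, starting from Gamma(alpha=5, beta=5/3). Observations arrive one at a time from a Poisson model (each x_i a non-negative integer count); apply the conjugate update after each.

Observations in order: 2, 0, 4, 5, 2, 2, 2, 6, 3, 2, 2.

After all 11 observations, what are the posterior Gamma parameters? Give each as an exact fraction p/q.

alpha=35, beta=38/3

obs 1: x=2 → posterior Gamma(7, 8/3)
obs 2: x=0 → posterior Gamma(7, 11/3)
obs 3: x=4 → posterior Gamma(11, 14/3)
obs 4: x=5 → posterior Gamma(16, 17/3)
obs 5: x=2 → posterior Gamma(18, 20/3)
obs 6: x=2 → posterior Gamma(20, 23/3)
obs 7: x=2 → posterior Gamma(22, 26/3)
obs 8: x=6 → posterior Gamma(28, 29/3)
obs 9: x=3 → posterior Gamma(31, 32/3)
obs 10: x=2 → posterior Gamma(33, 35/3)
obs 11: x=2 → posterior Gamma(35, 38/3)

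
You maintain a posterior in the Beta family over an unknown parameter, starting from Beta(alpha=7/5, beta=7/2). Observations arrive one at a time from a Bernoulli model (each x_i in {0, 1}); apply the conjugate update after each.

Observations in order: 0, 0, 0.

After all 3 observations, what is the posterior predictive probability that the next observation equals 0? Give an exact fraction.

obs 1: x=0 → posterior Beta(7/5, 9/2)
obs 2: x=0 → posterior Beta(7/5, 11/2)
obs 3: x=0 → posterior Beta(7/5, 13/2)

65/79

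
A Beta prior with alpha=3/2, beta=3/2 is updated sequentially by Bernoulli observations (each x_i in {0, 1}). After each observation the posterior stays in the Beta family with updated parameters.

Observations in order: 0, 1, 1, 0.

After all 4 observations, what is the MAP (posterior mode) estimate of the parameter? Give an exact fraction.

1/2

obs 1: x=0 → posterior Beta(3/2, 5/2)
obs 2: x=1 → posterior Beta(5/2, 5/2)
obs 3: x=1 → posterior Beta(7/2, 5/2)
obs 4: x=0 → posterior Beta(7/2, 7/2)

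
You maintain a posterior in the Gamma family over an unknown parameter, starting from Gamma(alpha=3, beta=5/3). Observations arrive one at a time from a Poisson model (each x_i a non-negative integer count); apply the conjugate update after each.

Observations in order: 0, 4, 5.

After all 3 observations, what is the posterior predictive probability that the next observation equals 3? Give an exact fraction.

557187770824409088/2862423051509815793

obs 1: x=0 → posterior Gamma(3, 8/3)
obs 2: x=4 → posterior Gamma(7, 11/3)
obs 3: x=5 → posterior Gamma(12, 14/3)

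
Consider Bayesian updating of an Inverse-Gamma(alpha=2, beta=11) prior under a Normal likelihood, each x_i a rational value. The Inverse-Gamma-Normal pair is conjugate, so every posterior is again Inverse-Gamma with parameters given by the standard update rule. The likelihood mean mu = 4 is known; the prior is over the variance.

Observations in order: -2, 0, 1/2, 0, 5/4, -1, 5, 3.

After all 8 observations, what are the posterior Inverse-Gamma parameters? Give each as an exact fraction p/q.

alpha=6, beta=2189/32

obs 1: x=-2 → posterior Inverse-Gamma(5/2, 29)
obs 2: x=0 → posterior Inverse-Gamma(3, 37)
obs 3: x=1/2 → posterior Inverse-Gamma(7/2, 345/8)
obs 4: x=0 → posterior Inverse-Gamma(4, 409/8)
obs 5: x=5/4 → posterior Inverse-Gamma(9/2, 1757/32)
obs 6: x=-1 → posterior Inverse-Gamma(5, 2157/32)
obs 7: x=5 → posterior Inverse-Gamma(11/2, 2173/32)
obs 8: x=3 → posterior Inverse-Gamma(6, 2189/32)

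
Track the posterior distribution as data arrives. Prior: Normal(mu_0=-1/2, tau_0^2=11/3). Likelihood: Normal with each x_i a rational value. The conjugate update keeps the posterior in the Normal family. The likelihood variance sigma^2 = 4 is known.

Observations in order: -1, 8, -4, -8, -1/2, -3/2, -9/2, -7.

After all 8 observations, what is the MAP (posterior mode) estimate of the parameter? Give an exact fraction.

obs 1: x=-1 → posterior Normal(-17/23, 44/23)
obs 2: x=8 → posterior Normal(71/34, 22/17)
obs 3: x=-4 → posterior Normal(3/5, 44/45)
obs 4: x=-8 → posterior Normal(-61/56, 11/14)
obs 5: x=-1/2 → posterior Normal(-133/134, 44/67)
obs 6: x=-3/2 → posterior Normal(-83/78, 22/39)
obs 7: x=-9/2 → posterior Normal(-265/178, 44/89)
obs 8: x=-7 → posterior Normal(-419/200, 11/25)

-419/200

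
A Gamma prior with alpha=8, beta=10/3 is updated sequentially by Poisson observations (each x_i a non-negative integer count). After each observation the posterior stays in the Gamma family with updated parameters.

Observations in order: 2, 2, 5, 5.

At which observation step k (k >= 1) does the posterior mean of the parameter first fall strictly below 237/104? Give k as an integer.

k = 2

obs 1: x=2 → posterior Gamma(10, 13/3)
obs 2: x=2 → posterior Gamma(12, 16/3)
obs 3: x=5 → posterior Gamma(17, 19/3)
obs 4: x=5 → posterior Gamma(22, 22/3)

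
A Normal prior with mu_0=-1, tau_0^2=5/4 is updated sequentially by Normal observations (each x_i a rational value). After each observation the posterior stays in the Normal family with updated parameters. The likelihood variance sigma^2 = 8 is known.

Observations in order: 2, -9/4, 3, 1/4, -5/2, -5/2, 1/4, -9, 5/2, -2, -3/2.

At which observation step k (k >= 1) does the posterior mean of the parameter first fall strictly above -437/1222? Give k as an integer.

k = 4

obs 1: x=2 → posterior Normal(-22/37, 40/37)
obs 2: x=-9/4 → posterior Normal(-19/24, 20/21)
obs 3: x=3 → posterior Normal(-73/188, 40/47)
obs 4: x=1/4 → posterior Normal(-17/52, 10/13)
obs 5: x=-5/2 → posterior Normal(-59/114, 40/57)
obs 6: x=-5/2 → posterior Normal(-21/31, 20/31)
obs 7: x=1/4 → posterior Normal(-163/268, 40/67)
obs 8: x=-9 → posterior Normal(-343/288, 5/9)
obs 9: x=5/2 → posterior Normal(-293/308, 40/77)
obs 10: x=-2 → posterior Normal(-333/328, 20/41)
obs 11: x=-3/2 → posterior Normal(-121/116, 40/87)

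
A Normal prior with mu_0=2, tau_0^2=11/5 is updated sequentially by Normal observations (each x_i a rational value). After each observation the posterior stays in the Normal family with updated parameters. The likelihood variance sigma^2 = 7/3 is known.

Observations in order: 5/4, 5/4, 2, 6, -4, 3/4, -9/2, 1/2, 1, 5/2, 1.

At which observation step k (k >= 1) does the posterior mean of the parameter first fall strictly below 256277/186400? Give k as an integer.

k = 6

obs 1: x=5/4 → posterior Normal(445/272, 77/68)
obs 2: x=5/4 → posterior Normal(305/202, 77/101)
obs 3: x=2 → posterior Normal(437/268, 77/134)
obs 4: x=6 → posterior Normal(833/334, 77/167)
obs 5: x=-4 → posterior Normal(569/400, 77/200)
obs 6: x=3/4 → posterior Normal(1237/932, 77/233)
obs 7: x=-9/2 → posterior Normal(643/1064, 11/38)
obs 8: x=1/2 → posterior Normal(709/1196, 77/299)
obs 9: x=1 → posterior Normal(841/1328, 77/332)
obs 10: x=5/2 → posterior Normal(1171/1460, 77/365)
obs 11: x=1 → posterior Normal(1303/1592, 77/398)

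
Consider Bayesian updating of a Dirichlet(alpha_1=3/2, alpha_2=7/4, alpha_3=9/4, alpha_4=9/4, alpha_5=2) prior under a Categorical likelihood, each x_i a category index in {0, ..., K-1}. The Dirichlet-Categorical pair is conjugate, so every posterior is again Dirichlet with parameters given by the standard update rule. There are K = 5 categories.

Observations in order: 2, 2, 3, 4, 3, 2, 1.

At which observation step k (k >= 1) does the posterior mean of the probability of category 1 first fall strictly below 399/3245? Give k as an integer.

obs 1: x=2 → posterior Dirichlet(3/2, 7/4, 13/4, 9/4, 2)
obs 2: x=2 → posterior Dirichlet(3/2, 7/4, 17/4, 9/4, 2)
obs 3: x=3 → posterior Dirichlet(3/2, 7/4, 17/4, 13/4, 2)
obs 4: x=4 → posterior Dirichlet(3/2, 7/4, 17/4, 13/4, 3)
obs 5: x=3 → posterior Dirichlet(3/2, 7/4, 17/4, 17/4, 3)
obs 6: x=2 → posterior Dirichlet(3/2, 7/4, 21/4, 17/4, 3)
obs 7: x=1 → posterior Dirichlet(3/2, 11/4, 21/4, 17/4, 3)

k = 5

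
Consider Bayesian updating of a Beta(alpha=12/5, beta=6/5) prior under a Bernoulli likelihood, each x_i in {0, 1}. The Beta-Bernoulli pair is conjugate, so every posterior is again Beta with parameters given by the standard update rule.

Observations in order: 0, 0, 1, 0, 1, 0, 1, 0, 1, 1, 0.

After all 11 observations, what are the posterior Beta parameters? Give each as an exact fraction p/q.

alpha=37/5, beta=36/5

obs 1: x=0 → posterior Beta(12/5, 11/5)
obs 2: x=0 → posterior Beta(12/5, 16/5)
obs 3: x=1 → posterior Beta(17/5, 16/5)
obs 4: x=0 → posterior Beta(17/5, 21/5)
obs 5: x=1 → posterior Beta(22/5, 21/5)
obs 6: x=0 → posterior Beta(22/5, 26/5)
obs 7: x=1 → posterior Beta(27/5, 26/5)
obs 8: x=0 → posterior Beta(27/5, 31/5)
obs 9: x=1 → posterior Beta(32/5, 31/5)
obs 10: x=1 → posterior Beta(37/5, 31/5)
obs 11: x=0 → posterior Beta(37/5, 36/5)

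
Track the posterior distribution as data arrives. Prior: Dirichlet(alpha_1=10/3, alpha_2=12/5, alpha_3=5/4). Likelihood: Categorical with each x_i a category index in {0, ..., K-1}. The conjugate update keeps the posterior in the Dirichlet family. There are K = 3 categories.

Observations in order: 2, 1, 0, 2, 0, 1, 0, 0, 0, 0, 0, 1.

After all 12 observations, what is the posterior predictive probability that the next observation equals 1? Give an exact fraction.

obs 1: x=2 → posterior Dirichlet(10/3, 12/5, 9/4)
obs 2: x=1 → posterior Dirichlet(10/3, 17/5, 9/4)
obs 3: x=0 → posterior Dirichlet(13/3, 17/5, 9/4)
obs 4: x=2 → posterior Dirichlet(13/3, 17/5, 13/4)
obs 5: x=0 → posterior Dirichlet(16/3, 17/5, 13/4)
obs 6: x=1 → posterior Dirichlet(16/3, 22/5, 13/4)
obs 7: x=0 → posterior Dirichlet(19/3, 22/5, 13/4)
obs 8: x=0 → posterior Dirichlet(22/3, 22/5, 13/4)
obs 9: x=0 → posterior Dirichlet(25/3, 22/5, 13/4)
obs 10: x=0 → posterior Dirichlet(28/3, 22/5, 13/4)
obs 11: x=0 → posterior Dirichlet(31/3, 22/5, 13/4)
obs 12: x=1 → posterior Dirichlet(31/3, 27/5, 13/4)

324/1139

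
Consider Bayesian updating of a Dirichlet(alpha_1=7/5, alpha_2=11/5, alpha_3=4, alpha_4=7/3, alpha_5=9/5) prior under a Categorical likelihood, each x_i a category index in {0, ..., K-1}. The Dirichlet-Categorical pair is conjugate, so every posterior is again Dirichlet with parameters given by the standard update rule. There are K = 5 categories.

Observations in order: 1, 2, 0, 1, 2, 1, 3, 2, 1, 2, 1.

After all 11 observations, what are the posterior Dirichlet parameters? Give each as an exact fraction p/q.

obs 1: x=1 → posterior Dirichlet(7/5, 16/5, 4, 7/3, 9/5)
obs 2: x=2 → posterior Dirichlet(7/5, 16/5, 5, 7/3, 9/5)
obs 3: x=0 → posterior Dirichlet(12/5, 16/5, 5, 7/3, 9/5)
obs 4: x=1 → posterior Dirichlet(12/5, 21/5, 5, 7/3, 9/5)
obs 5: x=2 → posterior Dirichlet(12/5, 21/5, 6, 7/3, 9/5)
obs 6: x=1 → posterior Dirichlet(12/5, 26/5, 6, 7/3, 9/5)
obs 7: x=3 → posterior Dirichlet(12/5, 26/5, 6, 10/3, 9/5)
obs 8: x=2 → posterior Dirichlet(12/5, 26/5, 7, 10/3, 9/5)
obs 9: x=1 → posterior Dirichlet(12/5, 31/5, 7, 10/3, 9/5)
obs 10: x=2 → posterior Dirichlet(12/5, 31/5, 8, 10/3, 9/5)
obs 11: x=1 → posterior Dirichlet(12/5, 36/5, 8, 10/3, 9/5)

alpha_1=12/5, alpha_2=36/5, alpha_3=8, alpha_4=10/3, alpha_5=9/5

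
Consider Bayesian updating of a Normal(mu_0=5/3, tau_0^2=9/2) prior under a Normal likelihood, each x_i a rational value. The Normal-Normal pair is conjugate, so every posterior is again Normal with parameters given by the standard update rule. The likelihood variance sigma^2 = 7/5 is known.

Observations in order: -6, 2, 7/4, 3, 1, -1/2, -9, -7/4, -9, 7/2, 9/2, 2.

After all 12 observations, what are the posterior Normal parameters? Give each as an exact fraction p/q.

mu_0=-2155/3324, tau_0^2=63/554

obs 1: x=-6 → posterior Normal(-740/177, 63/59)
obs 2: x=2 → posterior Normal(-235/156, 63/104)
obs 3: x=7/4 → posterior Normal(-935/1788, 63/149)
obs 4: x=3 → posterior Normal(685/2328, 63/194)
obs 5: x=1 → posterior Normal(1225/2868, 63/239)
obs 6: x=-1/2 → posterior Normal(955/3408, 63/284)
obs 7: x=-9 → posterior Normal(-3905/3948, 9/47)
obs 8: x=-7/4 → posterior Normal(-2425/2244, 63/374)
obs 9: x=-9 → posterior Normal(-4855/2514, 63/419)
obs 10: x=7/2 → posterior Normal(-1955/1392, 63/464)
obs 11: x=9/2 → posterior Normal(-2695/3054, 63/509)
obs 12: x=2 → posterior Normal(-2155/3324, 63/554)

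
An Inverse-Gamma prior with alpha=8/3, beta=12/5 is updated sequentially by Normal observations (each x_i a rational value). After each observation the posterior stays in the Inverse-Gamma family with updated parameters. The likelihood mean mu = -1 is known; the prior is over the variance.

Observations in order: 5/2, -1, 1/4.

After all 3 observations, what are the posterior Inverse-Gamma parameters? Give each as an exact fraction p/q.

alpha=25/6, beta=1489/160

obs 1: x=5/2 → posterior Inverse-Gamma(19/6, 341/40)
obs 2: x=-1 → posterior Inverse-Gamma(11/3, 341/40)
obs 3: x=1/4 → posterior Inverse-Gamma(25/6, 1489/160)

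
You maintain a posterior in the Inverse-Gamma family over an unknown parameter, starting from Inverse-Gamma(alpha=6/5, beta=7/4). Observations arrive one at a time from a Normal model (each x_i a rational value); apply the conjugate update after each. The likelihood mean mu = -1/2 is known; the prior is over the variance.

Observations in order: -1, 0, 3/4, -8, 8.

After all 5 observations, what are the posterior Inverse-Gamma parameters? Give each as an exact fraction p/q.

alpha=37/10, beta=2145/32

obs 1: x=-1 → posterior Inverse-Gamma(17/10, 15/8)
obs 2: x=0 → posterior Inverse-Gamma(11/5, 2)
obs 3: x=3/4 → posterior Inverse-Gamma(27/10, 89/32)
obs 4: x=-8 → posterior Inverse-Gamma(16/5, 989/32)
obs 5: x=8 → posterior Inverse-Gamma(37/10, 2145/32)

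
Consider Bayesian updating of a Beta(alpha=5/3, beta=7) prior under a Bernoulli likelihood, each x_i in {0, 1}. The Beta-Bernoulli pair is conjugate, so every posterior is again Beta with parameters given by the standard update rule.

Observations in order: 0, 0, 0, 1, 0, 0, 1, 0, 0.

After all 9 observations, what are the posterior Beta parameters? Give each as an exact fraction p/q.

obs 1: x=0 → posterior Beta(5/3, 8)
obs 2: x=0 → posterior Beta(5/3, 9)
obs 3: x=0 → posterior Beta(5/3, 10)
obs 4: x=1 → posterior Beta(8/3, 10)
obs 5: x=0 → posterior Beta(8/3, 11)
obs 6: x=0 → posterior Beta(8/3, 12)
obs 7: x=1 → posterior Beta(11/3, 12)
obs 8: x=0 → posterior Beta(11/3, 13)
obs 9: x=0 → posterior Beta(11/3, 14)

alpha=11/3, beta=14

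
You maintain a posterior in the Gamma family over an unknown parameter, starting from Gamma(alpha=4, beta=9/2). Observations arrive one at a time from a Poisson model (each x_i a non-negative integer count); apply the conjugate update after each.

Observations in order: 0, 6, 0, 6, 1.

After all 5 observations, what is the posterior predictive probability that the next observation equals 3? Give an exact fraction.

obs 1: x=0 → posterior Gamma(4, 11/2)
obs 2: x=6 → posterior Gamma(10, 13/2)
obs 3: x=0 → posterior Gamma(10, 15/2)
obs 4: x=6 → posterior Gamma(16, 17/2)
obs 5: x=1 → posterior Gamma(17, 19/2)

14161319640515928848466376/92739476482317182879065467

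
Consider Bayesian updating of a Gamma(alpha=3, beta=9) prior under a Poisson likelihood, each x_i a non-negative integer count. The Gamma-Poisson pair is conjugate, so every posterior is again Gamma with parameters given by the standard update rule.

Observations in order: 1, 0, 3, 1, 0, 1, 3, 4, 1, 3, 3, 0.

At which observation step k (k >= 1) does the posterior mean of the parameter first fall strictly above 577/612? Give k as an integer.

obs 1: x=1 → posterior Gamma(4, 10)
obs 2: x=0 → posterior Gamma(4, 11)
obs 3: x=3 → posterior Gamma(7, 12)
obs 4: x=1 → posterior Gamma(8, 13)
obs 5: x=0 → posterior Gamma(8, 14)
obs 6: x=1 → posterior Gamma(9, 15)
obs 7: x=3 → posterior Gamma(12, 16)
obs 8: x=4 → posterior Gamma(16, 17)
obs 9: x=1 → posterior Gamma(17, 18)
obs 10: x=3 → posterior Gamma(20, 19)
obs 11: x=3 → posterior Gamma(23, 20)
obs 12: x=0 → posterior Gamma(23, 21)

k = 9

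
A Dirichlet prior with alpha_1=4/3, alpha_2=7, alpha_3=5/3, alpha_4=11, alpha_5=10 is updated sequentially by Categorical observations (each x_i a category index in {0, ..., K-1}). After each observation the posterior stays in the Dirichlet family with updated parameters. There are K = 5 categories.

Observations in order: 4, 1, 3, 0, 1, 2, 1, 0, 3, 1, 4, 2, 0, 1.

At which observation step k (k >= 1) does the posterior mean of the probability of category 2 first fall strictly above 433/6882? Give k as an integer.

k = 6

obs 1: x=4 → posterior Dirichlet(4/3, 7, 5/3, 11, 11)
obs 2: x=1 → posterior Dirichlet(4/3, 8, 5/3, 11, 11)
obs 3: x=3 → posterior Dirichlet(4/3, 8, 5/3, 12, 11)
obs 4: x=0 → posterior Dirichlet(7/3, 8, 5/3, 12, 11)
obs 5: x=1 → posterior Dirichlet(7/3, 9, 5/3, 12, 11)
obs 6: x=2 → posterior Dirichlet(7/3, 9, 8/3, 12, 11)
obs 7: x=1 → posterior Dirichlet(7/3, 10, 8/3, 12, 11)
obs 8: x=0 → posterior Dirichlet(10/3, 10, 8/3, 12, 11)
obs 9: x=3 → posterior Dirichlet(10/3, 10, 8/3, 13, 11)
obs 10: x=1 → posterior Dirichlet(10/3, 11, 8/3, 13, 11)
obs 11: x=4 → posterior Dirichlet(10/3, 11, 8/3, 13, 12)
obs 12: x=2 → posterior Dirichlet(10/3, 11, 11/3, 13, 12)
obs 13: x=0 → posterior Dirichlet(13/3, 11, 11/3, 13, 12)
obs 14: x=1 → posterior Dirichlet(13/3, 12, 11/3, 13, 12)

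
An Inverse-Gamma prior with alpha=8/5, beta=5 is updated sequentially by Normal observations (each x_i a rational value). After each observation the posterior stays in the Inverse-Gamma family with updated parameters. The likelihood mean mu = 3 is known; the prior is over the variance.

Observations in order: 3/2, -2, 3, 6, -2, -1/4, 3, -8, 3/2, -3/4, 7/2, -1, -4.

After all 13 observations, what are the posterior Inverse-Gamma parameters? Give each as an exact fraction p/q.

alpha=81/10, beta=2275/16

obs 1: x=3/2 → posterior Inverse-Gamma(21/10, 49/8)
obs 2: x=-2 → posterior Inverse-Gamma(13/5, 149/8)
obs 3: x=3 → posterior Inverse-Gamma(31/10, 149/8)
obs 4: x=6 → posterior Inverse-Gamma(18/5, 185/8)
obs 5: x=-2 → posterior Inverse-Gamma(41/10, 285/8)
obs 6: x=-1/4 → posterior Inverse-Gamma(23/5, 1309/32)
obs 7: x=3 → posterior Inverse-Gamma(51/10, 1309/32)
obs 8: x=-8 → posterior Inverse-Gamma(28/5, 3245/32)
obs 9: x=3/2 → posterior Inverse-Gamma(61/10, 3281/32)
obs 10: x=-3/4 → posterior Inverse-Gamma(33/5, 1753/16)
obs 11: x=7/2 → posterior Inverse-Gamma(71/10, 1755/16)
obs 12: x=-1 → posterior Inverse-Gamma(38/5, 1883/16)
obs 13: x=-4 → posterior Inverse-Gamma(81/10, 2275/16)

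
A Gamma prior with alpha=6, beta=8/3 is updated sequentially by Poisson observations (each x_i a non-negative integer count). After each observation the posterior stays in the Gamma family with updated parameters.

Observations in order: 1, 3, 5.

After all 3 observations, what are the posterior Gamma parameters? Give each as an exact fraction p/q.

alpha=15, beta=17/3

obs 1: x=1 → posterior Gamma(7, 11/3)
obs 2: x=3 → posterior Gamma(10, 14/3)
obs 3: x=5 → posterior Gamma(15, 17/3)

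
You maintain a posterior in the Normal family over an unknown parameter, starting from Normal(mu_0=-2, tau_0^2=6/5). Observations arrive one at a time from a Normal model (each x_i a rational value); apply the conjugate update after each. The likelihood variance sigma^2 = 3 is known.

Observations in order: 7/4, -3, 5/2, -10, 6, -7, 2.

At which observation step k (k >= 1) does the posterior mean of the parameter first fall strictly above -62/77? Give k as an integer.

obs 1: x=7/4 → posterior Normal(-13/14, 6/7)
obs 2: x=-3 → posterior Normal(-25/18, 2/3)
obs 3: x=5/2 → posterior Normal(-15/22, 6/11)
obs 4: x=-10 → posterior Normal(-55/26, 6/13)
obs 5: x=6 → posterior Normal(-31/30, 2/5)
obs 6: x=-7 → posterior Normal(-59/34, 6/17)
obs 7: x=2 → posterior Normal(-51/38, 6/19)

k = 3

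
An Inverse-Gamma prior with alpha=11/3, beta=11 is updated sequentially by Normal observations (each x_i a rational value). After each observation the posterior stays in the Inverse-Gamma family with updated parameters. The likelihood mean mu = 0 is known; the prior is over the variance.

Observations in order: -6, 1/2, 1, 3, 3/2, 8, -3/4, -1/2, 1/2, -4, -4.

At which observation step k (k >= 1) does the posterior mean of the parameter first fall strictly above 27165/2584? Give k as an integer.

obs 1: x=-6 → posterior Inverse-Gamma(25/6, 29)
obs 2: x=1/2 → posterior Inverse-Gamma(14/3, 233/8)
obs 3: x=1 → posterior Inverse-Gamma(31/6, 237/8)
obs 4: x=3 → posterior Inverse-Gamma(17/3, 273/8)
obs 5: x=3/2 → posterior Inverse-Gamma(37/6, 141/4)
obs 6: x=8 → posterior Inverse-Gamma(20/3, 269/4)
obs 7: x=-3/4 → posterior Inverse-Gamma(43/6, 2161/32)
obs 8: x=-1/2 → posterior Inverse-Gamma(23/3, 2165/32)
obs 9: x=1/2 → posterior Inverse-Gamma(49/6, 2169/32)
obs 10: x=-4 → posterior Inverse-Gamma(26/3, 2425/32)
obs 11: x=-4 → posterior Inverse-Gamma(55/6, 2681/32)

k = 6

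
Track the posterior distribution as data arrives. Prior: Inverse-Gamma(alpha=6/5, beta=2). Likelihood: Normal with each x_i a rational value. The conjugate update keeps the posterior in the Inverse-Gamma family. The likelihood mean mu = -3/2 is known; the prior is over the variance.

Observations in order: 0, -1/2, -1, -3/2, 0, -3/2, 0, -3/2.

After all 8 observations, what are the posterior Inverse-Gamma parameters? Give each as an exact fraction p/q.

obs 1: x=0 → posterior Inverse-Gamma(17/10, 25/8)
obs 2: x=-1/2 → posterior Inverse-Gamma(11/5, 29/8)
obs 3: x=-1 → posterior Inverse-Gamma(27/10, 15/4)
obs 4: x=-3/2 → posterior Inverse-Gamma(16/5, 15/4)
obs 5: x=0 → posterior Inverse-Gamma(37/10, 39/8)
obs 6: x=-3/2 → posterior Inverse-Gamma(21/5, 39/8)
obs 7: x=0 → posterior Inverse-Gamma(47/10, 6)
obs 8: x=-3/2 → posterior Inverse-Gamma(26/5, 6)

alpha=26/5, beta=6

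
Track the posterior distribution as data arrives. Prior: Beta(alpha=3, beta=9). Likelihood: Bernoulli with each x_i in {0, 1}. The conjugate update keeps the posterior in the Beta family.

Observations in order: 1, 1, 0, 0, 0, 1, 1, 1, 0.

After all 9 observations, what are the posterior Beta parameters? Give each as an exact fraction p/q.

obs 1: x=1 → posterior Beta(4, 9)
obs 2: x=1 → posterior Beta(5, 9)
obs 3: x=0 → posterior Beta(5, 10)
obs 4: x=0 → posterior Beta(5, 11)
obs 5: x=0 → posterior Beta(5, 12)
obs 6: x=1 → posterior Beta(6, 12)
obs 7: x=1 → posterior Beta(7, 12)
obs 8: x=1 → posterior Beta(8, 12)
obs 9: x=0 → posterior Beta(8, 13)

alpha=8, beta=13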